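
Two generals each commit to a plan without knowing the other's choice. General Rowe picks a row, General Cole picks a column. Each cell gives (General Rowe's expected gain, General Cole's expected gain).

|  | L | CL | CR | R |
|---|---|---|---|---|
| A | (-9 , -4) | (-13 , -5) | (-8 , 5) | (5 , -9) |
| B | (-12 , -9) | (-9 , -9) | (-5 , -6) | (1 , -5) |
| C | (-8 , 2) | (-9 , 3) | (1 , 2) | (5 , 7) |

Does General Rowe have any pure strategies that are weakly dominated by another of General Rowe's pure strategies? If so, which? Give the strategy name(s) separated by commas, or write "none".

A, B

A: dominated, since C does at least as well everywhere (L: -8>-9, CL: -9>-13, CR: 1>-8, R: 5=5).
B: dominated, since C does at least as well everywhere (L: -8>-12, CL: -9=-9, CR: 1>-5, R: 5>1).
C is not dominated — it holds its own against A at L (-8>-9); B at L (-8>-12).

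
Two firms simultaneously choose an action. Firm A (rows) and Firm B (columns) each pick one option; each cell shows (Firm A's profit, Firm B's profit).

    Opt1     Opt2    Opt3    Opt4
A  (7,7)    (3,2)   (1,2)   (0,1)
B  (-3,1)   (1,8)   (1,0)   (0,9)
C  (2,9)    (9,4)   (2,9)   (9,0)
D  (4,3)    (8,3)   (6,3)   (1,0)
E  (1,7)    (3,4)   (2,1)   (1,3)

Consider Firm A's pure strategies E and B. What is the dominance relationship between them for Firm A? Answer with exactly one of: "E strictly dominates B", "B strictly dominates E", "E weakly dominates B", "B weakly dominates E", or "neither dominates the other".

E strictly dominates B

E's payoffs vs B's, by Firm B's action — Opt1: 1>-3, Opt2: 3>1, Opt3: 2>1, Opt4: 1>0.
E gives a strictly higher payoff against every action of Firm B, so E strictly dominates B.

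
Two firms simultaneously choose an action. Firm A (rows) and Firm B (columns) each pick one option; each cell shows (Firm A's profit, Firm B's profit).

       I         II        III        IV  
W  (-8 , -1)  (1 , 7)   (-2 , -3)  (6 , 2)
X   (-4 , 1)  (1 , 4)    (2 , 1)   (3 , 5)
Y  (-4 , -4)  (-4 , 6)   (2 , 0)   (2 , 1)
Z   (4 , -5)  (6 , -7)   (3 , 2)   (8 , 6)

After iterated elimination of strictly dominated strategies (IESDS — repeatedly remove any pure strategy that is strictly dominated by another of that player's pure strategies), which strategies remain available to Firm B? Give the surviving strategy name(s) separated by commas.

IV

Firm A's strategy W is strictly dominated by Z (I: 4>-8, II: 6>1, III: 3>-2, IV: 8>6) and is removed.
Firm A's strategy X is strictly dominated by Z (I: 4>-4, II: 6>1, III: 3>2, IV: 8>3) and is removed.
Row Y is eliminated: Z beats it against every remaining column (I: 4>-4, II: 6>-4, III: 3>2, IV: 8>2).
For Firm B, III strictly dominates I on the remaining rows (Z: 2>-5); eliminate I.
Firm B's strategy II is strictly dominated by III (Z: 2>-7) and is removed.
For Firm B, IV strictly dominates III on the remaining rows (Z: 6>2); eliminate III.
Among the remaining strategies, none is strictly dominated by another pure strategy of the same player, so the elimination stops.
Surviving strategies — Firm A: {Z}; Firm B: {IV}.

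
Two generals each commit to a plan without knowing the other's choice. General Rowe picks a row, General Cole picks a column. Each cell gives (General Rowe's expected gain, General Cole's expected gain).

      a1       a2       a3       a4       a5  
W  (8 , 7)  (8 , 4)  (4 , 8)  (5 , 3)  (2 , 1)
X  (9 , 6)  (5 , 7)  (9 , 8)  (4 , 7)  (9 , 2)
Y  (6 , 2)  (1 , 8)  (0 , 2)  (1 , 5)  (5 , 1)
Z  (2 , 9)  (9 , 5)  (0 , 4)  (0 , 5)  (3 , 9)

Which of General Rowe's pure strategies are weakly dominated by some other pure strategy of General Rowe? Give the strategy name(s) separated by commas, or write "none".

Y

W is not dominated — it holds its own against X at a2 (8>5); Y at a1 (8>6); Z at a1 (8>2).
X: no other strategy beats it everywhere (W at a1 (9>8); Y at a1 (9>6); Z at a1 (9>2)).
X weakly dominates Y — a1: 9>6, a2: 5>1, a3: 9>0, a4: 4>1, a5: 9>5.
Nothing dominates Z: W at a2 (9>8); X at a2 (9>5); Y at a2 (9>1).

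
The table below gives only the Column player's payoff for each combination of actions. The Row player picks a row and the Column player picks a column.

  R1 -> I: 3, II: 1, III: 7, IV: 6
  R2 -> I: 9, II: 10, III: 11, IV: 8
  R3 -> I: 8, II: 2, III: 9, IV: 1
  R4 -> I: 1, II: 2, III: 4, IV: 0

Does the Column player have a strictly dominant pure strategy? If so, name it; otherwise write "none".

III

III vs I: R1: 7>3, R2: 11>9, R3: 9>8, R4: 4>1.
III vs II: R1: 7>1, R2: 11>10, R3: 9>2, R4: 4>2.
III vs IV: R1: 7>6, R2: 11>8, R3: 9>1, R4: 4>0.
III strictly beats every other strategy against every opponent action, so it is strictly dominant.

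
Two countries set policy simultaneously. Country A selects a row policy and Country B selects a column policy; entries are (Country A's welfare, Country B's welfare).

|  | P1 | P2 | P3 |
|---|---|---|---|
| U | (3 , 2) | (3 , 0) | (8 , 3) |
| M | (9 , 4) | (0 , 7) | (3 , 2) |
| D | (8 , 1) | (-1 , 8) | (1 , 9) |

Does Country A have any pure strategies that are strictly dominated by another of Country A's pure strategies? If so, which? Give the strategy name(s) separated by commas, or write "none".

Nothing dominates U: M at P2 (3>0); D at P2 (3>-1).
M is not dominated — it holds its own against U at P1 (9>3); D at P1 (9>8).
D is strictly dominated by M (P1: 9>8, P2: 0>-1, P3: 3>1).

D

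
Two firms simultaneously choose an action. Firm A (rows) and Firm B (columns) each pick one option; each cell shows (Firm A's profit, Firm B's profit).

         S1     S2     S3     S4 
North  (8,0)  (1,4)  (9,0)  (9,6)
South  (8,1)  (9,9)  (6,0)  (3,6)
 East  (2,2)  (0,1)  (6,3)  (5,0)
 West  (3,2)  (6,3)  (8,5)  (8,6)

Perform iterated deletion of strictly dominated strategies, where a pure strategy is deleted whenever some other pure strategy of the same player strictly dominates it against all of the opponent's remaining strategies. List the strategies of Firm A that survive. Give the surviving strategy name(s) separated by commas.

North, South, West

For Firm A, North strictly dominates East on the remaining columns (S1: 8>2, S2: 1>0, S3: 9>6, S4: 9>5); eliminate East.
Column S1 is eliminated: S2 beats it against every remaining row (North: 4>0, South: 9>1, West: 3>2).
For Firm B, S4 strictly dominates S3 on the remaining rows (North: 6>0, South: 6>0, West: 6>5); eliminate S3.
Among the remaining strategies, none is strictly dominated by another pure strategy of the same player, so the elimination stops.
Surviving strategies — Firm A: {North, South, West}; Firm B: {S2, S4}.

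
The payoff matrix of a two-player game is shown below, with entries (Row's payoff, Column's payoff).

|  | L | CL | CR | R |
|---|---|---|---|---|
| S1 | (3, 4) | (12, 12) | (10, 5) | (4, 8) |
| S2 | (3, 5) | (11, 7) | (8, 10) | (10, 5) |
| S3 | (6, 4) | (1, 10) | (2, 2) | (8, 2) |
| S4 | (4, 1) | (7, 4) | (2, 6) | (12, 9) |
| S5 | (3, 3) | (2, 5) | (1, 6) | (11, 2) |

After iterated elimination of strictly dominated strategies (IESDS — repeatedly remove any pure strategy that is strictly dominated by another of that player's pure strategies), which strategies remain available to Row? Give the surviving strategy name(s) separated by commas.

Row's strategy S5 is strictly dominated by S4 (L: 4>3, CL: 7>2, CR: 2>1, R: 12>11) and is removed.
Column L is eliminated: CL beats it against every remaining row (S1: 12>4, S2: 7>5, S3: 10>4, S4: 4>1).
Row S3 is eliminated: S2 beats it against every remaining column (CL: 11>1, CR: 8>2, R: 10>8).
Among the remaining strategies, none is strictly dominated by another pure strategy of the same player, so the elimination stops.
Surviving strategies — Row: {S1, S2, S4}; Column: {CL, CR, R}.

S1, S2, S4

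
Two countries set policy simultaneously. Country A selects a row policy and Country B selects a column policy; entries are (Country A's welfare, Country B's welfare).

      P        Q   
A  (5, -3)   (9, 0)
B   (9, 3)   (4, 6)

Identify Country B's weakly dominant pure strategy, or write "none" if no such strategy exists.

Q vs P: A: 0>-3, B: 6>3.
Q is at least as good as every other strategy against every opponent action, so it is weakly dominant.

Q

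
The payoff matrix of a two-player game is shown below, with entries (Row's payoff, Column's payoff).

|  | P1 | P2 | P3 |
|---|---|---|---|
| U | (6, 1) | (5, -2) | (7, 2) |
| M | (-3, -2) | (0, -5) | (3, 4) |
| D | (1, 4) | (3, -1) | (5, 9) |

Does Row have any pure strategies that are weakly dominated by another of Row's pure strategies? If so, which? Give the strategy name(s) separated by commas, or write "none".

U is not dominated — it holds its own against M at P1 (6>-3); D at P1 (6>1).
M is weakly dominated by U (P1: 6>-3, P2: 5>0, P3: 7>3).
D is weakly dominated by U (P1: 6>1, P2: 5>3, P3: 7>5).

M, D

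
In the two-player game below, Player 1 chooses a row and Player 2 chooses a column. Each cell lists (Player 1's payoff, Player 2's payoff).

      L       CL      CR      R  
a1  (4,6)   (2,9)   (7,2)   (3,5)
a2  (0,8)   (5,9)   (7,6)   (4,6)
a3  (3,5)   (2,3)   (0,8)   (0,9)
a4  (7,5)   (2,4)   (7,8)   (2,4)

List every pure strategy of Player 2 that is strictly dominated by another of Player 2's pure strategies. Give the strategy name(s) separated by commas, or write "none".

L: no other strategy beats it everywhere (CL at a3 (5>3); CR at a1 (6>2); R at a1 (6>5)).
Nothing dominates CL: L at a1 (9>6); CR at a1 (9>2); R at a1 (9>5).
Nothing dominates CR: L at a3 (8>5); CL at a3 (8>3); R at a2 (6=6).
R is not dominated — it holds its own against L at a3 (9>5); CL at a3 (9>3); CR at a1 (5>2).

none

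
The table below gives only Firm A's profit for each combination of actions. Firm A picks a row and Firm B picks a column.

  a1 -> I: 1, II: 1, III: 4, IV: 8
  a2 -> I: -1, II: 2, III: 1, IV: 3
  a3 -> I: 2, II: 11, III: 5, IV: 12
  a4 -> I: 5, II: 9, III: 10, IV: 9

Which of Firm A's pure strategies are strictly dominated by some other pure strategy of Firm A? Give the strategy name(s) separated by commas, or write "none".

a1 is strictly dominated by a3 (I: 2>1, II: 11>1, III: 5>4, IV: 12>8).
a3 strictly dominates a2 — I: 2>-1, II: 11>2, III: 5>1, IV: 12>3.
a3 is not dominated — it holds its own against a1 at I (2>1); a2 at I (2>-1); a4 at II (11>9).
a4 is not dominated — it holds its own against a1 at I (5>1); a2 at I (5>-1); a3 at I (5>2).

a1, a2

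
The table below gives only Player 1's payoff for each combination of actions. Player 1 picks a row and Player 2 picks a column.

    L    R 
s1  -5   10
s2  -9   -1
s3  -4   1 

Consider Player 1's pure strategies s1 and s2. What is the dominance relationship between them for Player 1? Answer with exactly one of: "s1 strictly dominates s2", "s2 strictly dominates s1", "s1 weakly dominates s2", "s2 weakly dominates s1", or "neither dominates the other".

Compare s1 to s2 across each choice by Player 2: L: -5>-9, R: 10>-1.
s1 gives a strictly higher payoff against each choice by Player 2, so s1 strictly dominates s2.

s1 strictly dominates s2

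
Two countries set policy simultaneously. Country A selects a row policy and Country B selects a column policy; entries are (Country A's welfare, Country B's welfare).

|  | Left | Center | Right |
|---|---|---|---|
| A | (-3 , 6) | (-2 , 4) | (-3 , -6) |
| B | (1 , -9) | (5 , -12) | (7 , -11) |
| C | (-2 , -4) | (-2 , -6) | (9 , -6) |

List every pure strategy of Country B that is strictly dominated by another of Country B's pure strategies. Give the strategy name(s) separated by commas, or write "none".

Center, Right

Left is not dominated — it holds its own against Center at A (6>4); Right at A (6>-6).
Center: dominated, since Left does at least as well everywhere (A: 6>4, B: -9>-12, C: -4>-6).
Right is strictly dominated by Left (A: 6>-6, B: -9>-11, C: -4>-6).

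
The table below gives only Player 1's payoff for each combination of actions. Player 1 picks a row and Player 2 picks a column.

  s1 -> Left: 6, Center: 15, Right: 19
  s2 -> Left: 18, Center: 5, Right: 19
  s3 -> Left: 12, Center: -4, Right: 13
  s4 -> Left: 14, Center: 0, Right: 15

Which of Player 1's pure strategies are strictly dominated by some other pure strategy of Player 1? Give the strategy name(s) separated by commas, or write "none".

s3, s4

Nothing dominates s1: s2 at Center (15>5); s3 at Center (15>-4); s4 at Center (15>0).
s2: no other strategy beats it everywhere (s1 at Left (18>6); s3 at Left (18>12); s4 at Left (18>14)).
s3 is strictly dominated by s2 (Left: 18>12, Center: 5>-4, Right: 19>13).
s4 is strictly dominated by s2 (Left: 18>14, Center: 5>0, Right: 19>15).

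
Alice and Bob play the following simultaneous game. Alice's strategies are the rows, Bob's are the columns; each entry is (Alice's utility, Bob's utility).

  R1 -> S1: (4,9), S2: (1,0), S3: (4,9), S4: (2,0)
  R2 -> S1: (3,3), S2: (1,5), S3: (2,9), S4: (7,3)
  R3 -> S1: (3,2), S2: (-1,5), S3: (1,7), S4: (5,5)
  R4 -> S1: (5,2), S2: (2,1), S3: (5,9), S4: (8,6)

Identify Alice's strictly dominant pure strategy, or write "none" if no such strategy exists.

R4

R4 vs R1: S1: 5>4, S2: 2>1, S3: 5>4, S4: 8>2.
R4 vs R2: S1: 5>3, S2: 2>1, S3: 5>2, S4: 8>7.
R4 vs R3: S1: 5>3, S2: 2>-1, S3: 5>1, S4: 8>5.
R4 strictly beats every other strategy against every opponent action, so it is strictly dominant.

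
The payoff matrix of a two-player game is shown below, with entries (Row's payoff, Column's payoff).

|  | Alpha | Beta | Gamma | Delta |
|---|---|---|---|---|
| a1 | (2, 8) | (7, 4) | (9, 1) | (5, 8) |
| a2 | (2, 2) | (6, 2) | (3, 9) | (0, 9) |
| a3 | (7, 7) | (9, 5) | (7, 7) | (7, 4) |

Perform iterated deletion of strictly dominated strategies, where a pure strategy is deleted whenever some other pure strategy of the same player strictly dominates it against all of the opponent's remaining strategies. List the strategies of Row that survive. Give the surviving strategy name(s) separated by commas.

Row a2 is eliminated: a3 beats it against every remaining column (Alpha: 7>2, Beta: 9>6, Gamma: 7>3, Delta: 7>0).
Column's strategy Beta is strictly dominated by Alpha (a1: 8>4, a3: 7>5) and is removed.
Among the remaining strategies, none is strictly dominated by another pure strategy of the same player, so the elimination stops.
Surviving strategies — Row: {a1, a3}; Column: {Alpha, Gamma, Delta}.

a1, a3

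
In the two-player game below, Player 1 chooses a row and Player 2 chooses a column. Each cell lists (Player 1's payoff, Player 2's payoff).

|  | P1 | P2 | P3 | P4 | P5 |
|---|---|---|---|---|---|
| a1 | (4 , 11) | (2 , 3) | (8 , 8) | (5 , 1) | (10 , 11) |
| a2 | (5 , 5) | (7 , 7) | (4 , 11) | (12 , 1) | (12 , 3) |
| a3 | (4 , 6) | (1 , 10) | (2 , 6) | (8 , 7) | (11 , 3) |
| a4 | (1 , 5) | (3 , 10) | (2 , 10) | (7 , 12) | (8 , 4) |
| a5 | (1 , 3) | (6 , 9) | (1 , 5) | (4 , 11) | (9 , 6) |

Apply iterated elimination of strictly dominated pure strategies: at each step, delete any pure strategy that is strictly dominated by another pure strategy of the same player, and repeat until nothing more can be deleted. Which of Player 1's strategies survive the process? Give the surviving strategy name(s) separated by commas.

For Player 1, a2 strictly dominates a3 on the remaining columns (P1: 5>4, P2: 7>1, P3: 4>2, P4: 12>8, P5: 12>11); eliminate a3.
Row a4 is eliminated: a2 beats it against every remaining column (P1: 5>1, P2: 7>3, P3: 4>2, P4: 12>7, P5: 12>8).
Row a5 is eliminated: a2 beats it against every remaining column (P1: 5>1, P2: 7>6, P3: 4>1, P4: 12>4, P5: 12>9).
Player 2's strategy P2 is strictly dominated by P3 (a1: 8>3, a2: 11>7) and is removed.
For Player 2, P1 strictly dominates P4 on the remaining rows (a1: 11>1, a2: 5>1); eliminate P4.
Among the remaining strategies, none is strictly dominated by another pure strategy of the same player, so the elimination stops.
Surviving strategies — Player 1: {a1, a2}; Player 2: {P1, P3, P5}.

a1, a2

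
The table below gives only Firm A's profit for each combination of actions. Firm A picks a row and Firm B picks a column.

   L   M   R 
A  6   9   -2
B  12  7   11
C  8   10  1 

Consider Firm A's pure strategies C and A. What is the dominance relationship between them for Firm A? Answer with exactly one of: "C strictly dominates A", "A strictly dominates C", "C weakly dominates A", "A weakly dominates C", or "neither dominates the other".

C's payoffs vs A's, by Firm B's action — L: 8>6, M: 10>9, R: 1>-2.
Every comparison favours C, so C strictly dominates A.

C strictly dominates A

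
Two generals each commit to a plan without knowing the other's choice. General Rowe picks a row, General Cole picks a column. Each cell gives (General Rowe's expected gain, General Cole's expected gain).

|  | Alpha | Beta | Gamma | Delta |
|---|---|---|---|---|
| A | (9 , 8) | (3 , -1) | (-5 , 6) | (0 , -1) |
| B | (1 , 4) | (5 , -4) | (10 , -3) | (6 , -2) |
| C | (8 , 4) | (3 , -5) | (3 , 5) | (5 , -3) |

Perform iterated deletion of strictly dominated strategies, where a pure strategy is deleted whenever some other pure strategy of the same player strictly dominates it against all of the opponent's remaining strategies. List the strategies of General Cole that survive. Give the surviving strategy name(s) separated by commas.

For General Cole, Alpha strictly dominates Beta on the remaining rows (A: 8>-1, B: 4>-4, C: 4>-5); eliminate Beta.
For General Cole, Alpha strictly dominates Delta on the remaining rows (A: 8>-1, B: 4>-2, C: 4>-3); eliminate Delta.
Among the remaining strategies, none is strictly dominated by another pure strategy of the same player, so the elimination stops.
Surviving strategies — General Rowe: {A, B, C}; General Cole: {Alpha, Gamma}.

Alpha, Gamma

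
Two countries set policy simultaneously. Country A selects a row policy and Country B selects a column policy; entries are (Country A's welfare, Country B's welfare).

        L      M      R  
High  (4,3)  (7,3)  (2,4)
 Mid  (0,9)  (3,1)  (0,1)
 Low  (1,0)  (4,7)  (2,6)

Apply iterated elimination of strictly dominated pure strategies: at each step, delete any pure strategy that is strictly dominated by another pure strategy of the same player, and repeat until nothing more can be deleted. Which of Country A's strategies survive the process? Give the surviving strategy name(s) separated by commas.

High, Low

Row Mid is eliminated: High beats it against every remaining column (L: 4>0, M: 7>3, R: 2>0).
Column L is eliminated: R beats it against every remaining row (High: 4>3, Low: 6>0).
Among the remaining strategies, none is strictly dominated by another pure strategy of the same player, so the elimination stops.
Surviving strategies — Country A: {High, Low}; Country B: {M, R}.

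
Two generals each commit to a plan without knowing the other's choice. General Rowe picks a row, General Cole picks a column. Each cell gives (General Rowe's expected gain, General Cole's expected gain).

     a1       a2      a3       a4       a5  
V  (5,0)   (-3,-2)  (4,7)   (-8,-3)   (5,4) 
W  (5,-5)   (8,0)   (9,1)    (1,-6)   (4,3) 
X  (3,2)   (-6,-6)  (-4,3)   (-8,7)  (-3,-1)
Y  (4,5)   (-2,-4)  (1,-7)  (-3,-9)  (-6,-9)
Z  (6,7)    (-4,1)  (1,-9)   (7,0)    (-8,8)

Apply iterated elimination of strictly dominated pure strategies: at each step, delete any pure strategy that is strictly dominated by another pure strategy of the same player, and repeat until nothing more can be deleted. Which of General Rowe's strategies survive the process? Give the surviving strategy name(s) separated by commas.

V, W

For General Rowe, W strictly dominates X on the remaining columns (a1: 5>3, a2: 8>-6, a3: 9>-4, a4: 1>-8, a5: 4>-3); eliminate X.
For General Rowe, W strictly dominates Y on the remaining columns (a1: 5>4, a2: 8>-2, a3: 9>1, a4: 1>-3, a5: 4>-6); eliminate Y.
General Cole's strategy a1 is strictly dominated by a5 (V: 4>0, W: 3>-5, Z: 8>7) and is removed.
General Cole's strategy a2 is strictly dominated by a5 (V: 4>-2, W: 3>0, Z: 8>1) and is removed.
General Cole's strategy a4 is strictly dominated by a5 (V: 4>-3, W: 3>-6, Z: 8>0) and is removed.
Row Z is eliminated: V beats it against every remaining column (a3: 4>1, a5: 5>-8).
Among the remaining strategies, none is strictly dominated by another pure strategy of the same player, so the elimination stops.
Surviving strategies — General Rowe: {V, W}; General Cole: {a3, a5}.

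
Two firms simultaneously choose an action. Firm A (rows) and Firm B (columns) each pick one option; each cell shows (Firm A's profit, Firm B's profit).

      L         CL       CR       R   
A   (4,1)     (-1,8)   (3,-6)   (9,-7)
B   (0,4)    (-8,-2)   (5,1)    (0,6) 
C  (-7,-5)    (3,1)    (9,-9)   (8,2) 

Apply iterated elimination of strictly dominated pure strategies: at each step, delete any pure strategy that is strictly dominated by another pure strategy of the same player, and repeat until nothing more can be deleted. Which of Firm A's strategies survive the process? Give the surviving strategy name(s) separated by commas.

Column CR is eliminated: L beats it against every remaining row (A: 1>-6, B: 4>1, C: -5>-9).
For Firm A, A strictly dominates B on the remaining columns (L: 4>0, CL: -1>-8, R: 9>0); eliminate B.
For Firm B, CL strictly dominates L on the remaining rows (A: 8>1, C: 1>-5); eliminate L.
Among the remaining strategies, none is strictly dominated by another pure strategy of the same player, so the elimination stops.
Surviving strategies — Firm A: {A, C}; Firm B: {CL, R}.

A, C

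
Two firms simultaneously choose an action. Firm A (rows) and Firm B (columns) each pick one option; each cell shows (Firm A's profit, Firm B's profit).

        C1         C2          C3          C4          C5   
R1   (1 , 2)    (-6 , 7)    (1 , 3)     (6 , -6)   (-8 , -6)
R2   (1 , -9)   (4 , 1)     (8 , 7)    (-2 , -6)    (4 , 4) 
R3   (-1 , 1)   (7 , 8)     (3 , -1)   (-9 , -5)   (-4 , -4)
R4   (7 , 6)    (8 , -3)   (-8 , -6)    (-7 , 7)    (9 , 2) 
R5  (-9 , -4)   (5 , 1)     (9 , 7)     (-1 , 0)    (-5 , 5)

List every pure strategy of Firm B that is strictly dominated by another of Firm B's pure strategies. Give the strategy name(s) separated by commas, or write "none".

none

C1 is not dominated — it holds its own against C2 at R4 (6>-3); C3 at R3 (1>-1); C4 at R1 (2>-6); C5 at R1 (2>-6).
C2: no other strategy beats it everywhere (C1 at R1 (7>2); C3 at R1 (7>3); C4 at R1 (7>-6); C5 at R1 (7>-6)).
C3 is not dominated — it holds its own against C1 at R1 (3>2); C2 at R2 (7>1); C4 at R1 (3>-6); C5 at R1 (3>-6).
C4 is not dominated — it holds its own against C1 at R2 (-6>-9); C2 at R4 (7>-3); C3 at R4 (7>-6); C5 at R1 (-6=-6).
Nothing dominates C5: C1 at R2 (4>-9); C2 at R2 (4>1); C3 at R4 (2>-6); C4 at R1 (-6=-6).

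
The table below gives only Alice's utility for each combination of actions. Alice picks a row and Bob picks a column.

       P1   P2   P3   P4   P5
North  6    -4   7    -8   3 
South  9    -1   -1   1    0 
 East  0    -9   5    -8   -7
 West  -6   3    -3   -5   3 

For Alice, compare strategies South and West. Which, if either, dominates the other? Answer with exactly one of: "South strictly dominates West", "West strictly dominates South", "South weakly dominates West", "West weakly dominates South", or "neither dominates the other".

Compare South to West across every action of Bob: P1: 9>-6, P2: -1<3, P3: -1>-3, P4: 1>-5, P5: 0<3.
South does better at P1, P3, P4 but worse at P2, P5; neither strategy dominates the other.

neither dominates the other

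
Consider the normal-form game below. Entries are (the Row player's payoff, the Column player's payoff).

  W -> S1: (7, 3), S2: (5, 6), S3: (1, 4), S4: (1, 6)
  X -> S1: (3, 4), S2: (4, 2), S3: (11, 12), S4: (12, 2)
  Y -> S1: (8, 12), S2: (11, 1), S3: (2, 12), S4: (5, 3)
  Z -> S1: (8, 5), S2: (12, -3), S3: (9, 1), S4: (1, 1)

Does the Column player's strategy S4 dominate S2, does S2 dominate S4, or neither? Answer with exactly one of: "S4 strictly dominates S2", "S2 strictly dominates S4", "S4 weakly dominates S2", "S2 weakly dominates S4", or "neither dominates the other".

S4's payoffs vs S2's, by the Row player's action — W: 6=6, X: 2=2, Y: 3>1, Z: 1>-3.
S4 is at least as good everywhere and strictly better somewhere (tied only at W, X), so S4 weakly but not strictly dominates S2.

S4 weakly dominates S2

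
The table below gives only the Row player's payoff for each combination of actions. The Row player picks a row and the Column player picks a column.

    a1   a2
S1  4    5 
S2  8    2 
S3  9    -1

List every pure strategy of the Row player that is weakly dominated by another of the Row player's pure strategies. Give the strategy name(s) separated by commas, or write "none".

Nothing dominates S1: S2 at a2 (5>2); S3 at a2 (5>-1).
Nothing dominates S2: S1 at a1 (8>4); S3 at a2 (2>-1).
Nothing dominates S3: S1 at a1 (9>4); S2 at a1 (9>8).

none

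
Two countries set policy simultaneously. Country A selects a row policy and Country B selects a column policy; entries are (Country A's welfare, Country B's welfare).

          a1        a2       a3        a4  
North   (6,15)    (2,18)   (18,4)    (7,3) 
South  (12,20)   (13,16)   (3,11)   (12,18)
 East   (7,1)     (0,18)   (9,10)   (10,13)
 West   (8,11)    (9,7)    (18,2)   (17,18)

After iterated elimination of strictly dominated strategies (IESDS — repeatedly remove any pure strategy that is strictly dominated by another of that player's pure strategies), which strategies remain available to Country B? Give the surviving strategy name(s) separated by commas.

For Country A, West strictly dominates East on the remaining columns (a1: 8>7, a2: 9>0, a3: 18>9, a4: 17>10); eliminate East.
Country B's strategy a3 is strictly dominated by a1 (North: 15>4, South: 20>11, West: 11>2) and is removed.
Country A's strategy North is strictly dominated by South (a1: 12>6, a2: 13>2, a4: 12>7) and is removed.
Country B's strategy a2 is strictly dominated by a1 (South: 20>16, West: 11>7) and is removed.
Among the remaining strategies, none is strictly dominated by another pure strategy of the same player, so the elimination stops.
Surviving strategies — Country A: {South, West}; Country B: {a1, a4}.

a1, a4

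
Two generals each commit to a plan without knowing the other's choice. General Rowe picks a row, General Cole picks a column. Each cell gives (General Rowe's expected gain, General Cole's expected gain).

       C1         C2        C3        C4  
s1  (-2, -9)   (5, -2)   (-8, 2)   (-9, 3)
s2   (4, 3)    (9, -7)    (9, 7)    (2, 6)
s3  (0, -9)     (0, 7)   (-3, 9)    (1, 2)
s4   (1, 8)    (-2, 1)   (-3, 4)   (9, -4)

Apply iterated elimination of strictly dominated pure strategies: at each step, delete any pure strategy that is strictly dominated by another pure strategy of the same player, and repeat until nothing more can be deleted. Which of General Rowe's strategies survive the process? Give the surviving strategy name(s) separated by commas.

General Rowe's strategy s1 is strictly dominated by s2 (C1: 4>-2, C2: 9>5, C3: 9>-8, C4: 2>-9) and is removed.
For General Rowe, s2 strictly dominates s3 on the remaining columns (C1: 4>0, C2: 9>0, C3: 9>-3, C4: 2>1); eliminate s3.
Column C2 is eliminated: C1 beats it against every remaining row (s2: 3>-7, s4: 8>1).
For General Cole, C3 strictly dominates C4 on the remaining rows (s2: 7>6, s4: 4>-4); eliminate C4.
General Rowe's strategy s4 is strictly dominated by s2 (C1: 4>1, C3: 9>-3) and is removed.
General Cole's strategy C1 is strictly dominated by C3 (s2: 7>3) and is removed.
Among the remaining strategies, none is strictly dominated by another pure strategy of the same player, so the elimination stops.
Surviving strategies — General Rowe: {s2}; General Cole: {C3}.

s2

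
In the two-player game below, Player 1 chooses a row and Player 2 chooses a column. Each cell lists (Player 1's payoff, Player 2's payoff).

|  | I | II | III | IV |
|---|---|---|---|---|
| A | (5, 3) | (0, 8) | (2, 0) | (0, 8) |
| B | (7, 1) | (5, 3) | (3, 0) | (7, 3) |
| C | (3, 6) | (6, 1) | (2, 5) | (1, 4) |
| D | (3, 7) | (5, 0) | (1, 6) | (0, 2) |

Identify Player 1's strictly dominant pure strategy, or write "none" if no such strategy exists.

none

A fails to dominate B at I (5<7).
B fails to dominate C at II (5<6).
C fails to dominate A at I (3<5).
D fails to dominate A at I (3<5).
No single strategy dominates all the others.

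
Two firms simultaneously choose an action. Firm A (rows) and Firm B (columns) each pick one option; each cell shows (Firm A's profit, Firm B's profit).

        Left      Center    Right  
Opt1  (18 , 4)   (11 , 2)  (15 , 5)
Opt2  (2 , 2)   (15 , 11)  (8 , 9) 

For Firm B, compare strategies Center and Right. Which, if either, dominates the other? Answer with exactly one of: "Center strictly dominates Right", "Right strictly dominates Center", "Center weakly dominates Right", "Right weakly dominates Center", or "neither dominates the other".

neither dominates the other

Compare Center to Right across every action of Firm A: Opt1: 2<5, Opt2: 11>9.
Center does better at Opt2 but worse at Opt1; neither strategy dominates the other.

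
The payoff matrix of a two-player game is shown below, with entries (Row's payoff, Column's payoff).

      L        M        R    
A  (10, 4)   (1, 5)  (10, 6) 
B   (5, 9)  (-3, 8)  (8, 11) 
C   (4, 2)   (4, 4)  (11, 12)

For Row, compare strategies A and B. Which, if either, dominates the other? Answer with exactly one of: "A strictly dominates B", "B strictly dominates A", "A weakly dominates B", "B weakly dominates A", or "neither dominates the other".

Compare A to B across each choice by Column: L: 10>5, M: 1>-3, R: 10>8.
A gives a strictly higher payoff against each choice by Column, so A strictly dominates B.

A strictly dominates B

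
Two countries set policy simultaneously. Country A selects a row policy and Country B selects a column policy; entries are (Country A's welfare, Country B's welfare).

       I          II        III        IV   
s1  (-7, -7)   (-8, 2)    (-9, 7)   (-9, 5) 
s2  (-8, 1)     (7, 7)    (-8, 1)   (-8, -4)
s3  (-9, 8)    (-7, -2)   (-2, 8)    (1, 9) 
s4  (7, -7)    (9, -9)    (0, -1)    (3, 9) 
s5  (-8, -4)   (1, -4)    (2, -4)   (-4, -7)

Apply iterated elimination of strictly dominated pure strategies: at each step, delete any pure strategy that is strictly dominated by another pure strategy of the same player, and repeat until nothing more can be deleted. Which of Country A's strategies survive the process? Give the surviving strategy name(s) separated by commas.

s4, s5

Country A's strategy s1 is strictly dominated by s4 (I: 7>-7, II: 9>-8, III: 0>-9, IV: 3>-9) and is removed.
Country A's strategy s2 is strictly dominated by s4 (I: 7>-8, II: 9>7, III: 0>-8, IV: 3>-8) and is removed.
Row s3 is eliminated: s4 beats it against every remaining column (I: 7>-9, II: 9>-7, III: 0>-2, IV: 3>1).
Among the remaining strategies, none is strictly dominated by another pure strategy of the same player, so the elimination stops.
Surviving strategies — Country A: {s4, s5}; Country B: {I, II, III, IV}.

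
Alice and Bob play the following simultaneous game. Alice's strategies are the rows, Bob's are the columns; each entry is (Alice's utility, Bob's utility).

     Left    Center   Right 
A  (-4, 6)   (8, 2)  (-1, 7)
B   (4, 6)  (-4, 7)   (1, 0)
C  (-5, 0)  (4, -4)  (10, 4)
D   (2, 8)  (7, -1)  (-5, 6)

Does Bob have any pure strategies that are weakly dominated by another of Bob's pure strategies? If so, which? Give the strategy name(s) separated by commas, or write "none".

none

Left: no other strategy beats it everywhere (Center at A (6>2); Right at B (6>0)).
Center: no other strategy beats it everywhere (Left at B (7>6); Right at B (7>0)).
Right is not dominated — it holds its own against Left at A (7>6); Center at A (7>2).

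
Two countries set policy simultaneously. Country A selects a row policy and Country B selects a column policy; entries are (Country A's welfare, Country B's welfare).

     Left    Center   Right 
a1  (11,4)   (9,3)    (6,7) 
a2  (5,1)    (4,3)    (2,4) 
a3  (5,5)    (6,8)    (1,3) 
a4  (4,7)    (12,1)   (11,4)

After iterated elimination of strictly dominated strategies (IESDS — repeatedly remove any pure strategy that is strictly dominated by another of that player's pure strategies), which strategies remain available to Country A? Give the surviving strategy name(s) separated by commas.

For Country A, a1 strictly dominates a2 on the remaining columns (Left: 11>5, Center: 9>4, Right: 6>2); eliminate a2.
For Country A, a1 strictly dominates a3 on the remaining columns (Left: 11>5, Center: 9>6, Right: 6>1); eliminate a3.
Column Center is eliminated: Left beats it against every remaining row (a1: 4>3, a4: 7>1).
Among the remaining strategies, none is strictly dominated by another pure strategy of the same player, so the elimination stops.
Surviving strategies — Country A: {a1, a4}; Country B: {Left, Right}.

a1, a4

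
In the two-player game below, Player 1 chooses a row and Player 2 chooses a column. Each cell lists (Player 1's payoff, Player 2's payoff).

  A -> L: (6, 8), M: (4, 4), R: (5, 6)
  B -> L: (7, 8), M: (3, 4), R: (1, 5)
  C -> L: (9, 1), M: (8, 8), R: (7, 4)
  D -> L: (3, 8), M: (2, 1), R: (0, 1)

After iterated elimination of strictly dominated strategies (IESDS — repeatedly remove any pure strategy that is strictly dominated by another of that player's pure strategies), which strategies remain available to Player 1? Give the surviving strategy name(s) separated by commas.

For Player 1, C strictly dominates A on the remaining columns (L: 9>6, M: 8>4, R: 7>5); eliminate A.
Row B is eliminated: C beats it against every remaining column (L: 9>7, M: 8>3, R: 7>1).
Row D is eliminated: C beats it against every remaining column (L: 9>3, M: 8>2, R: 7>0).
Player 2's strategy L is strictly dominated by M (C: 8>1) and is removed.
Column R is eliminated: M beats it against every remaining row (C: 8>4).
Among the remaining strategies, none is strictly dominated by another pure strategy of the same player, so the elimination stops.
Surviving strategies — Player 1: {C}; Player 2: {M}.

C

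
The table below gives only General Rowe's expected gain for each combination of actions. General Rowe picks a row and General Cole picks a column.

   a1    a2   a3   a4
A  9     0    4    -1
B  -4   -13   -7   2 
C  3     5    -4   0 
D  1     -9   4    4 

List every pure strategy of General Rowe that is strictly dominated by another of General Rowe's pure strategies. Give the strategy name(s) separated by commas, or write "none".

Nothing dominates A: B at a1 (9>-4); C at a1 (9>3); D at a1 (9>1).
B: dominated, since D does at least as well everywhere (a1: 1>-4, a2: -9>-13, a3: 4>-7, a4: 4>2).
C: no other strategy beats it everywhere (A at a2 (5>0); B at a1 (3>-4); D at a1 (3>1)).
D: no other strategy beats it everywhere (A at a3 (4=4); B at a1 (1>-4); C at a3 (4>-4)).

B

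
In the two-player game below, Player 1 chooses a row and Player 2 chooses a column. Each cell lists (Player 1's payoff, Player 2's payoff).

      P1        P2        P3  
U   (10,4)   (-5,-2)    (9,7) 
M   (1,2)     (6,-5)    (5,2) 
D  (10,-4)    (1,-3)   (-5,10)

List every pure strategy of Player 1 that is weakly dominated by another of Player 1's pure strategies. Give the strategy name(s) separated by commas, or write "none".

none

U: no other strategy beats it everywhere (M at P1 (10>1); D at P3 (9>-5)).
Nothing dominates M: U at P2 (6>-5); D at P2 (6>1).
D: no other strategy beats it everywhere (U at P2 (1>-5); M at P1 (10>1)).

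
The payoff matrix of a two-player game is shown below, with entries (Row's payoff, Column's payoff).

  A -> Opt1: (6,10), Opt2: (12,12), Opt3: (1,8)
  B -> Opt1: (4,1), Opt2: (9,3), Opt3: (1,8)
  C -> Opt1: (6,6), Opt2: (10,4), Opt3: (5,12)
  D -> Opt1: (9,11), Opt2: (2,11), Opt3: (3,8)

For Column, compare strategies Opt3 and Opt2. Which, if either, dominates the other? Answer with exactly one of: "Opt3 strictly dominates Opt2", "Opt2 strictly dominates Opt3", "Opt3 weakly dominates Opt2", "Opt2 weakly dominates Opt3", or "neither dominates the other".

Opt3's payoffs vs Opt2's, by Row's action — A: 8<12, B: 8>3, C: 12>4, D: 8<11.
Opt3 does better at B, C but worse at A, D; neither strategy dominates the other.

neither dominates the other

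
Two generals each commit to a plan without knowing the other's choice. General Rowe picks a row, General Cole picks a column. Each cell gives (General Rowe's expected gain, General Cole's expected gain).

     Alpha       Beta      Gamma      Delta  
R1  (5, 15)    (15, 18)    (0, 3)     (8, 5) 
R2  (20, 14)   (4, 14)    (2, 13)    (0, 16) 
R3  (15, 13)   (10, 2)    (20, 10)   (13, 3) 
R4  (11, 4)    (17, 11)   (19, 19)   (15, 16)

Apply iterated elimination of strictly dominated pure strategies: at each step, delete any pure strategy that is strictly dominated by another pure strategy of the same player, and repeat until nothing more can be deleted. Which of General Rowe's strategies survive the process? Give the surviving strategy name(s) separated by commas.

Row R1 is eliminated: R4 beats it against every remaining column (Alpha: 11>5, Beta: 17>15, Gamma: 19>0, Delta: 15>8).
For General Cole, Delta strictly dominates Beta on the remaining rows (R2: 16>14, R3: 3>2, R4: 16>11); eliminate Beta.
Among the remaining strategies, none is strictly dominated by another pure strategy of the same player, so the elimination stops.
Surviving strategies — General Rowe: {R2, R3, R4}; General Cole: {Alpha, Gamma, Delta}.

R2, R3, R4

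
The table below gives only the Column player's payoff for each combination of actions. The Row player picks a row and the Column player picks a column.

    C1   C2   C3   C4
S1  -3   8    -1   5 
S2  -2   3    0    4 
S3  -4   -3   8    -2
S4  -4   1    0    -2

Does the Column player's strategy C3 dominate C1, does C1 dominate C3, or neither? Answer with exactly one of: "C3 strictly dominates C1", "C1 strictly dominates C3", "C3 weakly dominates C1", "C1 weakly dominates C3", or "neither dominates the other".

C3 strictly dominates C1

C3's payoffs vs C1's, by the Row player's action — S1: -1>-3, S2: 0>-2, S3: 8>-4, S4: 0>-4.
Every comparison favours C3, so C3 strictly dominates C1.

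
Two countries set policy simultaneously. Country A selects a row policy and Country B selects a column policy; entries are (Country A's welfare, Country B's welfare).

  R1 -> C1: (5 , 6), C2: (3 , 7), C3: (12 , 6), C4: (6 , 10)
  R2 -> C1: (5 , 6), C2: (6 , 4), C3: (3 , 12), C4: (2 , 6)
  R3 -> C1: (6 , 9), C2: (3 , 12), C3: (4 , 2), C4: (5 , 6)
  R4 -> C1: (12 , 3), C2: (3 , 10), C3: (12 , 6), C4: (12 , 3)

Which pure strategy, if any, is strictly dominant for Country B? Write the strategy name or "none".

none

C1 fails to dominate C2 at R1 (6<7).
C2 fails to dominate C1 at R2 (4<6).
C3 fails to dominate C1 at R1 (6=6).
C4 fails to dominate C1 at R2 (6=6).
No single strategy dominates all the others.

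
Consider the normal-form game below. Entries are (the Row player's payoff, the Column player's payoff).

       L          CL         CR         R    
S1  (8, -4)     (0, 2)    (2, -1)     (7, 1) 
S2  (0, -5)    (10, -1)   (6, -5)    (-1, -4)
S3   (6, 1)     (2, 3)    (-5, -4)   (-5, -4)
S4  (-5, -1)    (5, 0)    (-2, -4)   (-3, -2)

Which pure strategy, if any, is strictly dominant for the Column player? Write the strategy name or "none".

CL

CL vs L: S1: 2>-4, S2: -1>-5, S3: 3>1, S4: 0>-1.
CL vs CR: S1: 2>-1, S2: -1>-5, S3: 3>-4, S4: 0>-4.
CL vs R: S1: 2>1, S2: -1>-4, S3: 3>-4, S4: 0>-2.
CL strictly beats every other strategy against every opponent action, so it is strictly dominant.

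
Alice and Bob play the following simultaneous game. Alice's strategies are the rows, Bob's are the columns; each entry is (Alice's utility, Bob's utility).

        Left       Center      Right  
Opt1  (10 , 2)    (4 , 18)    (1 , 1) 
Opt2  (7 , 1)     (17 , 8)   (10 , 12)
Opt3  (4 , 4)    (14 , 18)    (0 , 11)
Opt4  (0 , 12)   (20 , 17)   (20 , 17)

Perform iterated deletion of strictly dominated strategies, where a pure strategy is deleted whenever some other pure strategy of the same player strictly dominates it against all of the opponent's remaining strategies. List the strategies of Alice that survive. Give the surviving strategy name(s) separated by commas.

Opt4

Alice's strategy Opt3 is strictly dominated by Opt2 (Left: 7>4, Center: 17>14, Right: 10>0) and is removed.
Column Left is eliminated: Center beats it against every remaining row (Opt1: 18>2, Opt2: 8>1, Opt4: 17>12).
Alice's strategy Opt1 is strictly dominated by Opt2 (Center: 17>4, Right: 10>1) and is removed.
Alice's strategy Opt2 is strictly dominated by Opt4 (Center: 20>17, Right: 20>10) and is removed.
Among the remaining strategies, none is strictly dominated by another pure strategy of the same player, so the elimination stops.
Surviving strategies — Alice: {Opt4}; Bob: {Center, Right}.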